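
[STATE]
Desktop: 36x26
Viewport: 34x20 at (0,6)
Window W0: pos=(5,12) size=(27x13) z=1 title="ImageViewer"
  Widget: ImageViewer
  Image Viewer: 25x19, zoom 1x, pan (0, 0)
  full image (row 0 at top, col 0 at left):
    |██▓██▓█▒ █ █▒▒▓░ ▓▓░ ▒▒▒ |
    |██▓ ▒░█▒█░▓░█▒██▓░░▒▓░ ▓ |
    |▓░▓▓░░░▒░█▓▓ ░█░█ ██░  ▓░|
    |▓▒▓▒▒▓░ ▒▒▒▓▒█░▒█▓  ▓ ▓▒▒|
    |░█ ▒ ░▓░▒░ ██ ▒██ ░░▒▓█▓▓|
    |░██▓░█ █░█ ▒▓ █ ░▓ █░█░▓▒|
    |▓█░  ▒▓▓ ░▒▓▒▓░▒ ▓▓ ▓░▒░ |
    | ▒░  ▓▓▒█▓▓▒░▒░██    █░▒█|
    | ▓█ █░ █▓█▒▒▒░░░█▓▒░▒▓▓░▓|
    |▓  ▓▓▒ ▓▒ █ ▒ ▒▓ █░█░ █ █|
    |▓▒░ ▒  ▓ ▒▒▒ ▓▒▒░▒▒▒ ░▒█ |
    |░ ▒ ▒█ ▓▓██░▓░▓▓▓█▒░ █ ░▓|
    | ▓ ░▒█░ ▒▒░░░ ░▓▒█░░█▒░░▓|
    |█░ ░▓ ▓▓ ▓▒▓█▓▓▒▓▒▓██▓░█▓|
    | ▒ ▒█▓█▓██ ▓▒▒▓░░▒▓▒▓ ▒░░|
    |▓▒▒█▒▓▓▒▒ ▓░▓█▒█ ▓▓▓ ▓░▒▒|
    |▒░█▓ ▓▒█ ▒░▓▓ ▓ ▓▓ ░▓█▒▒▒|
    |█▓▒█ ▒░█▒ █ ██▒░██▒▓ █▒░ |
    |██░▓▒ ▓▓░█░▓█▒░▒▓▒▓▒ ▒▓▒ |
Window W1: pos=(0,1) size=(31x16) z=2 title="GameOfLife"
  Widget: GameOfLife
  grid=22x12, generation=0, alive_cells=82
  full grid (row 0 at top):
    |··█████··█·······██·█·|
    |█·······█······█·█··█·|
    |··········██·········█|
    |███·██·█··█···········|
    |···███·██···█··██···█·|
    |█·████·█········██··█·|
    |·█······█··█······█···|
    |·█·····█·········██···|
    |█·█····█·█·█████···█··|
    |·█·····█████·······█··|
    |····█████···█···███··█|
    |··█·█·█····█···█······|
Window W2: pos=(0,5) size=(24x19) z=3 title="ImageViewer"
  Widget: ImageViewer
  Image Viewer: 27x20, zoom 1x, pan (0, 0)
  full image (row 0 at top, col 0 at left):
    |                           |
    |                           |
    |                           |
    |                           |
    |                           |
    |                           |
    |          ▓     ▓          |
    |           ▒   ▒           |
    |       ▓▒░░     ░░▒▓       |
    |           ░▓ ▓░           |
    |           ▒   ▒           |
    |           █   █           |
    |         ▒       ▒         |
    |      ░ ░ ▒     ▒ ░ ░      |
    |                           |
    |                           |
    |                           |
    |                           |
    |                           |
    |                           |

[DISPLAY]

┃ ImageViewer          ┃      ┃   
┠──────────────────────┨      ┃   
┃                      ┃      ┃   
┃                      ┃      ┃   
┃                      ┃      ┃   
┃                      ┃      ┃   
┃                      ┃      ┃┓  
┃                      ┃      ┃┃  
┃          ▓     ▓     ┃      ┃┨  
┃           ▒   ▒      ┃      ┃┃  
┃       ▓▒░░     ░░▒▓  ┃━━━━━━┛┃  
┃           ░▓ ▓░      ┃██░  ▓░┃  
┃           ▒   ▒      ┃  ▓ ▓▒▒┃  
┃           █   █      ┃░░▒▓█▓▓┃  
┃         ▒       ▒    ┃ █░█░▓▒┃  
┃      ░ ░ ▒     ▒ ░ ░ ┃▓ ▓░▒░ ┃  
┃                      ┃   █░▒█┃  
┗━━━━━━━━━━━━━━━━━━━━━━┛▒░▒▓▓░▓┃  
     ┗━━━━━━━━━━━━━━━━━━━━━━━━━┛  
                                  


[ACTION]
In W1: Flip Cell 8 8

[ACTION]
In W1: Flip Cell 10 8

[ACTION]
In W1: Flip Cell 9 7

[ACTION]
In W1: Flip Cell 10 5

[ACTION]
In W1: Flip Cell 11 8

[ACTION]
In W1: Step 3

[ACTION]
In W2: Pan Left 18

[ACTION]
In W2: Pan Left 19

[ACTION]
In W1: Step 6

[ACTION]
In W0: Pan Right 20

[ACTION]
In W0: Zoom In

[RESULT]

┃ ImageViewer          ┃      ┃   
┠──────────────────────┨      ┃   
┃                      ┃      ┃   
┃                      ┃      ┃   
┃                      ┃      ┃   
┃                      ┃      ┃   
┃                      ┃      ┃┓  
┃                      ┃      ┃┃  
┃          ▓     ▓     ┃      ┃┨  
┃           ▒   ▒      ┃      ┃┃  
┃       ▓▒░░     ░░▒▓  ┃━━━━━━┛┃  
┃           ░▓ ▓░      ┃▒▒▓▓░░ ┃  
┃           ▒   ▒      ┃▒▒▓▓░░ ┃  
┃           █   █      ┃██░░   ┃  
┃         ▒       ▒    ┃██░░   ┃  
┃      ░ ░ ▒     ▒ ░ ░ ┃  ▓▓  ▓┃  
┃                      ┃  ▓▓  ▓┃  
┗━━━━━━━━━━━━━━━━━━━━━━┛░░▒▒▓▓█┃  
     ┗━━━━━━━━━━━━━━━━━━━━━━━━━┛  
                                  


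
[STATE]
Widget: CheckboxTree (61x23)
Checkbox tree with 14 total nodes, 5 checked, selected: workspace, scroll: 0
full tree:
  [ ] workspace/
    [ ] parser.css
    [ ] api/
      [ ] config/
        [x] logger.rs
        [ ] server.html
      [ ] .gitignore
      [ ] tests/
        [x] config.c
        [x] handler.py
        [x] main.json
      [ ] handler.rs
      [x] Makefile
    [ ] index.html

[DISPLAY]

>[-] workspace/                                              
   [ ] parser.css                                            
   [-] api/                                                  
     [-] config/                                             
       [x] logger.rs                                         
       [ ] server.html                                       
     [ ] .gitignore                                          
     [x] tests/                                              
       [x] config.c                                          
       [x] handler.py                                        
       [x] main.json                                         
     [ ] handler.rs                                          
     [x] Makefile                                            
   [ ] index.html                                            
                                                             
                                                             
                                                             
                                                             
                                                             
                                                             
                                                             
                                                             
                                                             


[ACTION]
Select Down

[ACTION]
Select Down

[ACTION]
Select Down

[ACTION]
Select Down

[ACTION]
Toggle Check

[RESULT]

 [-] workspace/                                              
   [ ] parser.css                                            
   [-] api/                                                  
     [ ] config/                                             
>      [ ] logger.rs                                         
       [ ] server.html                                       
     [ ] .gitignore                                          
     [x] tests/                                              
       [x] config.c                                          
       [x] handler.py                                        
       [x] main.json                                         
     [ ] handler.rs                                          
     [x] Makefile                                            
   [ ] index.html                                            
                                                             
                                                             
                                                             
                                                             
                                                             
                                                             
                                                             
                                                             
                                                             


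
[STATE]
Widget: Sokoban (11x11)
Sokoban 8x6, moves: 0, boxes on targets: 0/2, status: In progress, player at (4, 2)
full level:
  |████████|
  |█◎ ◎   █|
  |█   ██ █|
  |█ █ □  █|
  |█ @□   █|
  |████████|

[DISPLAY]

████████   
█◎ ◎   █   
█   ██ █   
█ █ □  █   
█ @□   █   
████████   
Moves: 0  0
           
           
           
           


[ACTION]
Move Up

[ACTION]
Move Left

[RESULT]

████████   
█◎ ◎   █   
█   ██ █   
█ █ □  █   
█@ □   █   
████████   
Moves: 1  0
           
           
           
           


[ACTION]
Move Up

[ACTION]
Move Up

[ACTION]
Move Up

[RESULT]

████████   
█+ ◎   █   
█   ██ █   
█ █ □  █   
█  □   █   
████████   
Moves: 4  0
           
           
           
           


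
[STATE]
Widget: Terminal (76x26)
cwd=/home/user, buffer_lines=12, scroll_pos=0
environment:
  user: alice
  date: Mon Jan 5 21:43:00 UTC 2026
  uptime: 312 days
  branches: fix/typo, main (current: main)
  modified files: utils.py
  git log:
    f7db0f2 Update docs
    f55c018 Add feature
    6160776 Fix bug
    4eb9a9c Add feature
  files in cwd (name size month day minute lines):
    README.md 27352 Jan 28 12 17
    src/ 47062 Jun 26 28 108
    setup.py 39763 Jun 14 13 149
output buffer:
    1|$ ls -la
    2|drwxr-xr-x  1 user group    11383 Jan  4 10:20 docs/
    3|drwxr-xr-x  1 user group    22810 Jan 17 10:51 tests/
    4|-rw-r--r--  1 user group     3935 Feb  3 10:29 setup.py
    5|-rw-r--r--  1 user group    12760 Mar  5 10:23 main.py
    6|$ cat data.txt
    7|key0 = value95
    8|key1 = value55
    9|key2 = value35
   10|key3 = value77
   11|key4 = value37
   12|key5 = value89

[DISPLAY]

$ ls -la                                                                    
drwxr-xr-x  1 user group    11383 Jan  4 10:20 docs/                        
drwxr-xr-x  1 user group    22810 Jan 17 10:51 tests/                       
-rw-r--r--  1 user group     3935 Feb  3 10:29 setup.py                     
-rw-r--r--  1 user group    12760 Mar  5 10:23 main.py                      
$ cat data.txt                                                              
key0 = value95                                                              
key1 = value55                                                              
key2 = value35                                                              
key3 = value77                                                              
key4 = value37                                                              
key5 = value89                                                              
$ █                                                                         
                                                                            
                                                                            
                                                                            
                                                                            
                                                                            
                                                                            
                                                                            
                                                                            
                                                                            
                                                                            
                                                                            
                                                                            
                                                                            


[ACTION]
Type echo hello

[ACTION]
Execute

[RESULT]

$ ls -la                                                                    
drwxr-xr-x  1 user group    11383 Jan  4 10:20 docs/                        
drwxr-xr-x  1 user group    22810 Jan 17 10:51 tests/                       
-rw-r--r--  1 user group     3935 Feb  3 10:29 setup.py                     
-rw-r--r--  1 user group    12760 Mar  5 10:23 main.py                      
$ cat data.txt                                                              
key0 = value95                                                              
key1 = value55                                                              
key2 = value35                                                              
key3 = value77                                                              
key4 = value37                                                              
key5 = value89                                                              
$ echo hello                                                                
hello                                                                       
$ █                                                                         
                                                                            
                                                                            
                                                                            
                                                                            
                                                                            
                                                                            
                                                                            
                                                                            
                                                                            
                                                                            
                                                                            


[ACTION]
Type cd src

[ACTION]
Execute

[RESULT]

$ ls -la                                                                    
drwxr-xr-x  1 user group    11383 Jan  4 10:20 docs/                        
drwxr-xr-x  1 user group    22810 Jan 17 10:51 tests/                       
-rw-r--r--  1 user group     3935 Feb  3 10:29 setup.py                     
-rw-r--r--  1 user group    12760 Mar  5 10:23 main.py                      
$ cat data.txt                                                              
key0 = value95                                                              
key1 = value55                                                              
key2 = value35                                                              
key3 = value77                                                              
key4 = value37                                                              
key5 = value89                                                              
$ echo hello                                                                
hello                                                                       
$ cd src                                                                    
                                                                            
$ █                                                                         
                                                                            
                                                                            
                                                                            
                                                                            
                                                                            
                                                                            
                                                                            
                                                                            
                                                                            


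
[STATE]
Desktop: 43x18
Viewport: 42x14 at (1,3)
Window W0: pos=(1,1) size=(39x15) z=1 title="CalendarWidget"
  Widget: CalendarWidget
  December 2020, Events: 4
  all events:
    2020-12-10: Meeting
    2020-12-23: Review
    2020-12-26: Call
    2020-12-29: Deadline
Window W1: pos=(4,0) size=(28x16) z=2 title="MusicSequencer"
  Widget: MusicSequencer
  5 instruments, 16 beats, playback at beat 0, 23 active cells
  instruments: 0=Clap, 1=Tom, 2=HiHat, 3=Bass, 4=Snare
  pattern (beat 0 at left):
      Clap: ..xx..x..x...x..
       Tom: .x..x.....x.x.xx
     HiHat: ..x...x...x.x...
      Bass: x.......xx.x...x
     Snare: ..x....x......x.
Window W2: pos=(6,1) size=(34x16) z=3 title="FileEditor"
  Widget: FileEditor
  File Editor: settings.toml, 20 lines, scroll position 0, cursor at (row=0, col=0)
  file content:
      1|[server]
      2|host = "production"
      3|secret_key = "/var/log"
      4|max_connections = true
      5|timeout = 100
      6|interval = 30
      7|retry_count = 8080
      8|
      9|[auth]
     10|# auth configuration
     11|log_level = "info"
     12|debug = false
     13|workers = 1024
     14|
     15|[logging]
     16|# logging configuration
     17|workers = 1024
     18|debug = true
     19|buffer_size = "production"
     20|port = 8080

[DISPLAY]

┠──┃ ┠────────────────────────────────┨   
┃  ┃ ┃█server]                       ▲┃   
┃Mo┃ ┃host = "production"            █┃   
┃  ┃ ┃secret_key = "/var/log"        ░┃   
┃ 7┃ ┃max_connections = true         ░┃   
┃14┃ ┃timeout = 100                  ░┃   
┃21┃ ┃interval = 30                  ░┃   
┃28┃ ┃retry_count = 8080             ░┃   
┃  ┃ ┃                               ░┃   
┃  ┃ ┃[auth]                         ░┃   
┃  ┃ ┃# auth configuration           ░┃   
┃  ┃ ┃log_level = "info"             ░┃   
┗━━┗━┃debug = false                  ▼┃   
     ┗━━━━━━━━━━━━━━━━━━━━━━━━━━━━━━━━┛   


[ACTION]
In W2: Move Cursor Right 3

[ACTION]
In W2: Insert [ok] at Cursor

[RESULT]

┠──┃ ┠────────────────────────────────┨   
┃  ┃ ┃[seok█ver]                     ▲┃   
┃Mo┃ ┃host = "production"            █┃   
┃  ┃ ┃secret_key = "/var/log"        ░┃   
┃ 7┃ ┃max_connections = true         ░┃   
┃14┃ ┃timeout = 100                  ░┃   
┃21┃ ┃interval = 30                  ░┃   
┃28┃ ┃retry_count = 8080             ░┃   
┃  ┃ ┃                               ░┃   
┃  ┃ ┃[auth]                         ░┃   
┃  ┃ ┃# auth configuration           ░┃   
┃  ┃ ┃log_level = "info"             ░┃   
┗━━┗━┃debug = false                  ▼┃   
     ┗━━━━━━━━━━━━━━━━━━━━━━━━━━━━━━━━┛   


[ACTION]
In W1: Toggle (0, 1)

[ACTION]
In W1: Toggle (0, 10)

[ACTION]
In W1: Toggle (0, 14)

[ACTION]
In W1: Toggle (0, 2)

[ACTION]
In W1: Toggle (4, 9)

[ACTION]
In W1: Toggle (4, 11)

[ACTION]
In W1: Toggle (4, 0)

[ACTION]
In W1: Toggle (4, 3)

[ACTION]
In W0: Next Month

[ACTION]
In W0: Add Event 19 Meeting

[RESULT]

┠──┃ ┠────────────────────────────────┨   
┃  ┃ ┃[seok█ver]                     ▲┃   
┃Mo┃ ┃host = "production"            █┃   
┃  ┃ ┃secret_key = "/var/log"        ░┃   
┃ 4┃ ┃max_connections = true         ░┃   
┃11┃ ┃timeout = 100                  ░┃   
┃18┃ ┃interval = 30                  ░┃   
┃25┃ ┃retry_count = 8080             ░┃   
┃  ┃ ┃                               ░┃   
┃  ┃ ┃[auth]                         ░┃   
┃  ┃ ┃# auth configuration           ░┃   
┃  ┃ ┃log_level = "info"             ░┃   
┗━━┗━┃debug = false                  ▼┃   
     ┗━━━━━━━━━━━━━━━━━━━━━━━━━━━━━━━━┛   


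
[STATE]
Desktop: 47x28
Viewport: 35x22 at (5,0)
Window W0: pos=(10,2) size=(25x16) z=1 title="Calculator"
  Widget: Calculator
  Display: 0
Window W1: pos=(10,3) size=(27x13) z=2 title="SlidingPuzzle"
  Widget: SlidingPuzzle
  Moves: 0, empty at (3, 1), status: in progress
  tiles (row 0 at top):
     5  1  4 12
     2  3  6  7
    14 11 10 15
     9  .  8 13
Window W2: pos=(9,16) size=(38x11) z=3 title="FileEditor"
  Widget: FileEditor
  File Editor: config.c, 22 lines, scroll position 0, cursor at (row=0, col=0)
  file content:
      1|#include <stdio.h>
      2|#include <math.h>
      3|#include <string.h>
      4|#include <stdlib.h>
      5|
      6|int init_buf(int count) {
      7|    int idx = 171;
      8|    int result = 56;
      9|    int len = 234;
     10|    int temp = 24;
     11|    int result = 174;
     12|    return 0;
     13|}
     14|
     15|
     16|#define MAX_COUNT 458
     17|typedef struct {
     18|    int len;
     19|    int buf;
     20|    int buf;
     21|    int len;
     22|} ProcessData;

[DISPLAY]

                                   
                                   
     ┏━━━━━━━━━━━━━━━━━━━━━━━┓     
     ┏━━━━━━━━━━━━━━━━━━━━━━━━━┓   
     ┃ SlidingPuzzle           ┃   
     ┠─────────────────────────┨   
     ┃┌────┬────┬────┬────┐    ┃   
     ┃│  5 │  1 │  4 │ 12 │    ┃   
     ┃├────┼────┼────┼────┤    ┃   
     ┃│  2 │  3 │  6 │  7 │    ┃   
     ┃├────┼────┼────┼────┤    ┃   
     ┃│ 14 │ 11 │ 10 │ 15 │    ┃   
     ┃├────┼────┼────┼────┤    ┃   
     ┃│  9 │    │  8 │ 13 │    ┃   
     ┃└────┴────┴────┴────┘    ┃   
     ┗━━━━━━━━━━━━━━━━━━━━━━━━━┛   
    ┏━━━━━━━━━━━━━━━━━━━━━━━━━━━━━━
    ┃ FileEditor                   
    ┠──────────────────────────────
    ┃█include <stdio.h>            
    ┃#include <math.h>             
    ┃#include <string.h>           


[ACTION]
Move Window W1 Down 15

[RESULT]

                                   
                                   
     ┏━━━━━━━━━━━━━━━━━━━━━━━┓     
     ┃ Calculator            ┃     
     ┠───────────────────────┨     
     ┃                      0┃     
     ┃┌───┬───┬───┬───┐      ┃     
     ┃│ 7 │ 8 │ 9 │ ÷ │      ┃     
     ┃├───┼───┼───┼───┤      ┃     
     ┃│ 4 │ 5 │ 6 │ × │      ┃     
     ┃├───┼───┼───┼───┤      ┃     
     ┃│ 1 │ 2 │ 3 │ - │      ┃     
     ┃├───┼───┼───┼───┤      ┃     
     ┃│ 0 │ . │ = │ + │      ┃     
     ┃├───┼───┼───┼───┤      ┃     
     ┏━━━━━━━━━━━━━━━━━━━━━━━━━┓   
    ┏━━━━━━━━━━━━━━━━━━━━━━━━━━━━━━
    ┃ FileEditor                   
    ┠──────────────────────────────
    ┃█include <stdio.h>            
    ┃#include <math.h>             
    ┃#include <string.h>           


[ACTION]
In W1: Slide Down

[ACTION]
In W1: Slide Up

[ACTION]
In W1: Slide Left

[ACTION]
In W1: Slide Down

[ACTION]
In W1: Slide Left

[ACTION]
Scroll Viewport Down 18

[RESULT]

     ┃┌───┬───┬───┬───┐      ┃     
     ┃│ 7 │ 8 │ 9 │ ÷ │      ┃     
     ┃├───┼───┼───┼───┤      ┃     
     ┃│ 4 │ 5 │ 6 │ × │      ┃     
     ┃├───┼───┼───┼───┤      ┃     
     ┃│ 1 │ 2 │ 3 │ - │      ┃     
     ┃├───┼───┼───┼───┤      ┃     
     ┃│ 0 │ . │ = │ + │      ┃     
     ┃├───┼───┼───┼───┤      ┃     
     ┏━━━━━━━━━━━━━━━━━━━━━━━━━┓   
    ┏━━━━━━━━━━━━━━━━━━━━━━━━━━━━━━
    ┃ FileEditor                   
    ┠──────────────────────────────
    ┃█include <stdio.h>            
    ┃#include <math.h>             
    ┃#include <string.h>           
    ┃#include <stdlib.h>           
    ┃                              
    ┃int init_buf(int count) {     
    ┃    int idx = 171;            
    ┗━━━━━━━━━━━━━━━━━━━━━━━━━━━━━━
     ┗━━━━━━━━━━━━━━━━━━━━━━━━━┛   


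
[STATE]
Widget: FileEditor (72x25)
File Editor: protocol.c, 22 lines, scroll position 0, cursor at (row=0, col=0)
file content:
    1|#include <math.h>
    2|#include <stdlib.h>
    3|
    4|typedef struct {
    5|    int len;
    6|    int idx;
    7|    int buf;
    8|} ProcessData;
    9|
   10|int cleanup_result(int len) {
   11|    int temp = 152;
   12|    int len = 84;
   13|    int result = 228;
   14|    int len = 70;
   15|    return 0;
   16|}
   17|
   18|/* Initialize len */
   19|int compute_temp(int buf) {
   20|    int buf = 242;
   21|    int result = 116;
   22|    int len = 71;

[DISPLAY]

█include <math.h>                                                      ▲
#include <stdlib.h>                                                    █
                                                                       ░
typedef struct {                                                       ░
    int len;                                                           ░
    int idx;                                                           ░
    int buf;                                                           ░
} ProcessData;                                                         ░
                                                                       ░
int cleanup_result(int len) {                                          ░
    int temp = 152;                                                    ░
    int len = 84;                                                      ░
    int result = 228;                                                  ░
    int len = 70;                                                      ░
    return 0;                                                          ░
}                                                                      ░
                                                                       ░
/* Initialize len */                                                   ░
int compute_temp(int buf) {                                            ░
    int buf = 242;                                                     ░
    int result = 116;                                                  ░
    int len = 71;                                                      ░
                                                                       ░
                                                                       ░
                                                                       ▼


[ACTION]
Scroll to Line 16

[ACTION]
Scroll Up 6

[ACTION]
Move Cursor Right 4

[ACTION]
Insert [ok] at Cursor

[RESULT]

#incok█ude <math.h>                                                    ▲
#include <stdlib.h>                                                    █
                                                                       ░
typedef struct {                                                       ░
    int len;                                                           ░
    int idx;                                                           ░
    int buf;                                                           ░
} ProcessData;                                                         ░
                                                                       ░
int cleanup_result(int len) {                                          ░
    int temp = 152;                                                    ░
    int len = 84;                                                      ░
    int result = 228;                                                  ░
    int len = 70;                                                      ░
    return 0;                                                          ░
}                                                                      ░
                                                                       ░
/* Initialize len */                                                   ░
int compute_temp(int buf) {                                            ░
    int buf = 242;                                                     ░
    int result = 116;                                                  ░
    int len = 71;                                                      ░
                                                                       ░
                                                                       ░
                                                                       ▼


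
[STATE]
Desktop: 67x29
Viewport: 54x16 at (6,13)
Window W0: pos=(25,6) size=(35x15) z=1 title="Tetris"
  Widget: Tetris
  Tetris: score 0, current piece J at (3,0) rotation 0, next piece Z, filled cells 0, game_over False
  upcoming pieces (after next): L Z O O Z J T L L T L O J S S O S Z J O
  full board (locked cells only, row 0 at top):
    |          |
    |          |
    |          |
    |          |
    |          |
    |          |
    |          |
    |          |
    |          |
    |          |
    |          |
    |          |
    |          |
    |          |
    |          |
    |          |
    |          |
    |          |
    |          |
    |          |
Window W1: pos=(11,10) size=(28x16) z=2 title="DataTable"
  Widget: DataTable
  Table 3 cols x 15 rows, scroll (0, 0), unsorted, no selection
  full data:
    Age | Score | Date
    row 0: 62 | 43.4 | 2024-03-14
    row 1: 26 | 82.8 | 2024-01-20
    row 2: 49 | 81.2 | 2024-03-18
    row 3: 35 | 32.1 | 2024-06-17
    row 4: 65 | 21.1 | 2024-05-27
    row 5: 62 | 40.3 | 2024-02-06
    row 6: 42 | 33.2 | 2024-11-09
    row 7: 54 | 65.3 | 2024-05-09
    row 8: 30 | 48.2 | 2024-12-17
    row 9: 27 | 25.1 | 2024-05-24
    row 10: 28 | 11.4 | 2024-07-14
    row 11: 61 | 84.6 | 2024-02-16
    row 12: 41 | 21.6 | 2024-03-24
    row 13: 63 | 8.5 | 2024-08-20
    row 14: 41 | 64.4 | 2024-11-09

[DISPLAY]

     ┃Age│Score│Date            ┃                    ┃
     ┃───┼─────┼──────────      ┃                    ┃
     ┃62 │43.4 │2024-03-14      ┃ore:                ┃
     ┃26 │82.8 │2024-01-20      ┃                    ┃
     ┃49 │81.2 │2024-03-18      ┃                    ┃
     ┃35 │32.1 │2024-06-17      ┃                    ┃
     ┃65 │21.1 │2024-05-27      ┃                    ┃
     ┃62 │40.3 │2024-02-06      ┃━━━━━━━━━━━━━━━━━━━━┛
     ┃42 │33.2 │2024-11-09      ┃                     
     ┃54 │65.3 │2024-05-09      ┃                     
     ┃30 │48.2 │2024-12-17      ┃                     
     ┃27 │25.1 │2024-05-24      ┃                     
     ┗━━━━━━━━━━━━━━━━━━━━━━━━━━┛                     
                                                      
                                                      
                                                      


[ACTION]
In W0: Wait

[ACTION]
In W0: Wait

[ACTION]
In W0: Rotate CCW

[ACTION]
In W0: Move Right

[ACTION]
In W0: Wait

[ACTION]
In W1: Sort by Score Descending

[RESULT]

     ┃Age│Scor▼│Date            ┃                    ┃
     ┃───┼─────┼──────────      ┃                    ┃
     ┃61 │84.6 │2024-02-16      ┃ore:                ┃
     ┃26 │82.8 │2024-01-20      ┃                    ┃
     ┃49 │81.2 │2024-03-18      ┃                    ┃
     ┃54 │65.3 │2024-05-09      ┃                    ┃
     ┃41 │64.4 │2024-11-09      ┃                    ┃
     ┃30 │48.2 │2024-12-17      ┃━━━━━━━━━━━━━━━━━━━━┛
     ┃62 │43.4 │2024-03-14      ┃                     
     ┃62 │40.3 │2024-02-06      ┃                     
     ┃42 │33.2 │2024-11-09      ┃                     
     ┃35 │32.1 │2024-06-17      ┃                     
     ┗━━━━━━━━━━━━━━━━━━━━━━━━━━┛                     
                                                      
                                                      
                                                      


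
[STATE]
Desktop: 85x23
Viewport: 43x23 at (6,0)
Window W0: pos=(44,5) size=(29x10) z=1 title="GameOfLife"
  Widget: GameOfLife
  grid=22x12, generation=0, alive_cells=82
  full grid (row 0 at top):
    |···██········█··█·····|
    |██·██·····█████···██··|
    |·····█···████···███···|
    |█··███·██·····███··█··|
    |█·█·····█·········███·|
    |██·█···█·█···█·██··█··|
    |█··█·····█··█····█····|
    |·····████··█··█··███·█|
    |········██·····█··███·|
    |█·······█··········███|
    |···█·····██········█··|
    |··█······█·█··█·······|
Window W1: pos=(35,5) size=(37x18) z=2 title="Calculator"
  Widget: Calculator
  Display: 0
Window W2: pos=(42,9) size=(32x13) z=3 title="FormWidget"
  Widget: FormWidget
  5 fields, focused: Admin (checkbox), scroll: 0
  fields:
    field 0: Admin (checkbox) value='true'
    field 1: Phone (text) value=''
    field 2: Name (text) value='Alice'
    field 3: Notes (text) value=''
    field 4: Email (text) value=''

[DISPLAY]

                                           
                                           
                                           
                                           
                                           
                             ┏━━━━━━━━━━━━━
                             ┃ Calculator  
                             ┠─────────────
                             ┃             
                             ┃┌───┬─┏━━━━━━
                             ┃│ 7 │ ┃ FormW
                             ┃├───┼─┠──────
                             ┃│ 4 │ ┃> Admi
                             ┃├───┼─┃  Phon
                             ┃│ 1 │ ┃  Name
                             ┃├───┼─┃  Note
                             ┃│ 0 │ ┃  Emai
                             ┃├───┼─┃      
                             ┃│ C │ ┃      
                             ┃└───┴─┃      
                             ┃      ┃      
                             ┃      ┗━━━━━━
                             ┗━━━━━━━━━━━━━


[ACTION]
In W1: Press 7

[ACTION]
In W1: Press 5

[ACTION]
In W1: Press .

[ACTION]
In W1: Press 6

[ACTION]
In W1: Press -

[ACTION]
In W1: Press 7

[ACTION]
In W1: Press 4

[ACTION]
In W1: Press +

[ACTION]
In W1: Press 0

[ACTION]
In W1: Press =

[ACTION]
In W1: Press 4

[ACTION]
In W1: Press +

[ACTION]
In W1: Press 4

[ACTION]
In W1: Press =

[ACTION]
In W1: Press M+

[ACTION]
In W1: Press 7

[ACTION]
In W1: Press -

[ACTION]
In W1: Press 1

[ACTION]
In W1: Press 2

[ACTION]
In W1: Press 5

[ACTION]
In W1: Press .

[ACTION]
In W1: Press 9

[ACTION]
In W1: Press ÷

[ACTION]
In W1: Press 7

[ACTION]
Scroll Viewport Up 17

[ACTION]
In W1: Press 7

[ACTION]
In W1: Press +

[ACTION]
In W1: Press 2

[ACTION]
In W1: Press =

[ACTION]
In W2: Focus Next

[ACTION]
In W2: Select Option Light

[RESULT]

                                           
                                           
                                           
                                           
                                           
                             ┏━━━━━━━━━━━━━
                             ┃ Calculator  
                             ┠─────────────
                             ┃             
                             ┃┌───┬─┏━━━━━━
                             ┃│ 7 │ ┃ FormW
                             ┃├───┼─┠──────
                             ┃│ 4 │ ┃  Admi
                             ┃├───┼─┃> Phon
                             ┃│ 1 │ ┃  Name
                             ┃├───┼─┃  Note
                             ┃│ 0 │ ┃  Emai
                             ┃├───┼─┃      
                             ┃│ C │ ┃      
                             ┃└───┴─┃      
                             ┃      ┃      
                             ┃      ┗━━━━━━
                             ┗━━━━━━━━━━━━━


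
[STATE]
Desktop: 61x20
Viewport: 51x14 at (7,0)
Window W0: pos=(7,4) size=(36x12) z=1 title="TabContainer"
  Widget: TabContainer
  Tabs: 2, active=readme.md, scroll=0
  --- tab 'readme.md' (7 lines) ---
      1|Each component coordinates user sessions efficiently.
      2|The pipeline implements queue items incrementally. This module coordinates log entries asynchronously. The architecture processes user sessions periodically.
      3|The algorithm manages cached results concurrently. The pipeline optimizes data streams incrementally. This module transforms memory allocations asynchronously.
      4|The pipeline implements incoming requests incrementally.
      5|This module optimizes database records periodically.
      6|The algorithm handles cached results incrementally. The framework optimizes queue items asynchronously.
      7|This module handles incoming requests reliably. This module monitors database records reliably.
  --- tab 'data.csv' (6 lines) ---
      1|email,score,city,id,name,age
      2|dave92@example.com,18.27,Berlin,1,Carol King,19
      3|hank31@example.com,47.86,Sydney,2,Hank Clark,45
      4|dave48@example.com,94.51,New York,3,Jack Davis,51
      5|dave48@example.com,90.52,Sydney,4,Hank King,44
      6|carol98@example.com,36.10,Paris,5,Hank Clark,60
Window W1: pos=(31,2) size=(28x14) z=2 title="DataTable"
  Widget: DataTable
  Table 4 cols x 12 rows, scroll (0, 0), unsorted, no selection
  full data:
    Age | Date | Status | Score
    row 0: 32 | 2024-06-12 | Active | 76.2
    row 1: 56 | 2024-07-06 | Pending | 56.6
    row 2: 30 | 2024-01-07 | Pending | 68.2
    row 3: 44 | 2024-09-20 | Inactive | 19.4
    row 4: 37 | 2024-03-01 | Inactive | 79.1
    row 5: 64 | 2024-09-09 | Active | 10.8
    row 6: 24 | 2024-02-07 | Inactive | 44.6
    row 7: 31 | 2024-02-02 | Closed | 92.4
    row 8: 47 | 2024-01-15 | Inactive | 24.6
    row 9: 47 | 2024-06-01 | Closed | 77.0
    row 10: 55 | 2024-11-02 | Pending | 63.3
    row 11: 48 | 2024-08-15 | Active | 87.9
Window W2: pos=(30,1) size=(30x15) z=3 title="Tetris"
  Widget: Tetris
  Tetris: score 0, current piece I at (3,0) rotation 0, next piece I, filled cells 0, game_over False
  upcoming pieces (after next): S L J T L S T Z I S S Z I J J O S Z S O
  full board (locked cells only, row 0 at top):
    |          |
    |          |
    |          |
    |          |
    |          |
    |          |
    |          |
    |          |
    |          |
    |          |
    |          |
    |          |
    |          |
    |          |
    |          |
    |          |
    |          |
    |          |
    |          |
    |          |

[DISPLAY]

                                                   
                       ┏━━━━━━━━━━━━━━━━━━━━━━━━━━━
                       ┃ Tetris                    
                       ┠───────────────────────────
┏━━━━━━━━━━━━━━━━━━━━━━┃          │Next:           
┃ TabContainer         ┃          │████            
┠──────────────────────┃          │                
┃[readme.md]│ data.csv ┃          │                
┃──────────────────────┃          │                
┃Each component coordin┃          │                
┃The pipeline implement┃          │Score:          
┃The algorithm manages ┃          │0               
┃The pipeline implement┃          │                
┃This module optimizes ┃          │                


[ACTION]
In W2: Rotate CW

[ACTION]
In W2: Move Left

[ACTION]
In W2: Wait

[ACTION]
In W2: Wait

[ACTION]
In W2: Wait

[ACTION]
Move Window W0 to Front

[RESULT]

                                                   
                       ┏━━━━━━━━━━━━━━━━━━━━━━━━━━━
                       ┃ Tetris                    
                       ┠───────────────────────────
┏━━━━━━━━━━━━━━━━━━━━━━━━━━━━━━━━━━┓ext:           
┃ TabContainer                     ┃███            
┠──────────────────────────────────┨               
┃[readme.md]│ data.csv             ┃               
┃──────────────────────────────────┃               
┃Each component coordinates user se┃               
┃The pipeline implements queue item┃core:          
┃The algorithm manages cached resul┃               
┃The pipeline implements incoming r┃               
┃This module optimizes database rec┃               
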